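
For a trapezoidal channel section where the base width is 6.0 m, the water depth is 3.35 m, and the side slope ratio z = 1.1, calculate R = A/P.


For a trapezoidal section with side slope z:
A = (b + z*y)*y = (6.0 + 1.1*3.35)*3.35 = 32.445 m^2.
P = b + 2*y*sqrt(1 + z^2) = 6.0 + 2*3.35*sqrt(1 + 1.1^2) = 15.96 m.
R = A/P = 32.445 / 15.96 = 2.0328 m.

2.0328


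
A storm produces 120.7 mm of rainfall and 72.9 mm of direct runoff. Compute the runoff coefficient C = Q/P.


The runoff coefficient C = runoff depth / rainfall depth.
C = 72.9 / 120.7
  = 0.604.

0.604


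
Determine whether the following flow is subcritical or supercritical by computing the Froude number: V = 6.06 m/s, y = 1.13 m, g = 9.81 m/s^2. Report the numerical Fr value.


The Froude number is defined as Fr = V / sqrt(g*y).
g*y = 9.81 * 1.13 = 11.0853.
sqrt(g*y) = sqrt(11.0853) = 3.3295.
Fr = 6.06 / 3.3295 = 1.8201.
Since Fr > 1, the flow is supercritical.

1.8201


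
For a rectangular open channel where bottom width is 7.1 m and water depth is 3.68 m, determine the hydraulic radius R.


For a rectangular section:
Flow area A = b * y = 7.1 * 3.68 = 26.13 m^2.
Wetted perimeter P = b + 2y = 7.1 + 2*3.68 = 14.46 m.
Hydraulic radius R = A/P = 26.13 / 14.46 = 1.8069 m.

1.8069


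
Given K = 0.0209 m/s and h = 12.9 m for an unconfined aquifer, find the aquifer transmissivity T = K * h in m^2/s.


Transmissivity is defined as T = K * h.
T = 0.0209 * 12.9
  = 0.2696 m^2/s.

0.2696


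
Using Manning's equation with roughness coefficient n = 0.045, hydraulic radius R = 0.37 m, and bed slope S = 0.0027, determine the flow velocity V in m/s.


Manning's equation gives V = (1/n) * R^(2/3) * S^(1/2).
First, compute R^(2/3) = 0.37^(2/3) = 0.5154.
Next, S^(1/2) = 0.0027^(1/2) = 0.051962.
Then 1/n = 1/0.045 = 22.22.
V = 22.22 * 0.5154 * 0.051962 = 0.5951 m/s.

0.5951


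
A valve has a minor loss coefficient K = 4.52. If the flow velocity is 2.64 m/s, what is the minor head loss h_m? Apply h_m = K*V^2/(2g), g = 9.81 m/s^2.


Minor loss formula: h_m = K * V^2/(2g).
V^2 = 2.64^2 = 6.9696.
V^2/(2g) = 6.9696 / 19.62 = 0.3552 m.
h_m = 4.52 * 0.3552 = 1.6056 m.

1.6056


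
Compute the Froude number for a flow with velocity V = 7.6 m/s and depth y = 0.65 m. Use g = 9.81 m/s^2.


The Froude number is defined as Fr = V / sqrt(g*y).
g*y = 9.81 * 0.65 = 6.3765.
sqrt(g*y) = sqrt(6.3765) = 2.5252.
Fr = 7.6 / 2.5252 = 3.0097.

3.0097


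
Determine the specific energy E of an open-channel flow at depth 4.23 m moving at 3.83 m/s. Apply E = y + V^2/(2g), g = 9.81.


Specific energy E = y + V^2/(2g).
Velocity head = V^2/(2g) = 3.83^2 / (2*9.81) = 14.6689 / 19.62 = 0.7477 m.
E = 4.23 + 0.7477 = 4.9777 m.

4.9777


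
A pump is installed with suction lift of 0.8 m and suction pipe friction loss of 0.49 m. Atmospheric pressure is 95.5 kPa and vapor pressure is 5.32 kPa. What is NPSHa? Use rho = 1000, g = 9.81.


NPSHa = p_atm/(rho*g) - z_s - hf_s - p_vap/(rho*g).
p_atm/(rho*g) = 95.5*1000 / (1000*9.81) = 9.735 m.
p_vap/(rho*g) = 5.32*1000 / (1000*9.81) = 0.542 m.
NPSHa = 9.735 - 0.8 - 0.49 - 0.542
      = 7.9 m.

7.9


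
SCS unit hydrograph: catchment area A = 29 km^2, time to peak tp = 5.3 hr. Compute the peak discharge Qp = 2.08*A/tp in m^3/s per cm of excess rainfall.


SCS formula: Qp = 2.08 * A / tp.
Qp = 2.08 * 29 / 5.3
   = 60.32 / 5.3
   = 11.38 m^3/s per cm.

11.38


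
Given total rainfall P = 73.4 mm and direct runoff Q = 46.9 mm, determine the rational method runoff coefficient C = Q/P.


The runoff coefficient C = runoff depth / rainfall depth.
C = 46.9 / 73.4
  = 0.639.

0.639


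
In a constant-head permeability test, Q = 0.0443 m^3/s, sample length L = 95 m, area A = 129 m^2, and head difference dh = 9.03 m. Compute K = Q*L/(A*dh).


From K = Q*L / (A*dh):
Numerator: Q*L = 0.0443 * 95 = 4.2085.
Denominator: A*dh = 129 * 9.03 = 1164.87.
K = 4.2085 / 1164.87 = 0.003613 m/s.

0.003613


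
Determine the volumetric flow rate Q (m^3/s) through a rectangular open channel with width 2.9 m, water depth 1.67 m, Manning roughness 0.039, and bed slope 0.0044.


For a rectangular channel, the cross-sectional area A = b * y = 2.9 * 1.67 = 4.84 m^2.
The wetted perimeter P = b + 2y = 2.9 + 2*1.67 = 6.24 m.
Hydraulic radius R = A/P = 4.84/6.24 = 0.7761 m.
Velocity V = (1/n)*R^(2/3)*S^(1/2) = (1/0.039)*0.7761^(2/3)*0.0044^(1/2) = 1.4364 m/s.
Discharge Q = A * V = 4.84 * 1.4364 = 6.957 m^3/s.

6.957


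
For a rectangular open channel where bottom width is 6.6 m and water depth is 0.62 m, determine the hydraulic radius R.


For a rectangular section:
Flow area A = b * y = 6.6 * 0.62 = 4.09 m^2.
Wetted perimeter P = b + 2y = 6.6 + 2*0.62 = 7.84 m.
Hydraulic radius R = A/P = 4.09 / 7.84 = 0.5219 m.

0.5219


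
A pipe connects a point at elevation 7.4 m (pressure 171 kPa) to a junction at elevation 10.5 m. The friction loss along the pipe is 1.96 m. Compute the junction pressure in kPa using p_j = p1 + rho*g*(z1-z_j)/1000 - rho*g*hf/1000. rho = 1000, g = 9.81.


Junction pressure: p_j = p1 + rho*g*(z1 - z_j)/1000 - rho*g*hf/1000.
Elevation term = 1000*9.81*(7.4 - 10.5)/1000 = -30.411 kPa.
Friction term = 1000*9.81*1.96/1000 = 19.228 kPa.
p_j = 171 + -30.411 - 19.228 = 121.36 kPa.

121.36


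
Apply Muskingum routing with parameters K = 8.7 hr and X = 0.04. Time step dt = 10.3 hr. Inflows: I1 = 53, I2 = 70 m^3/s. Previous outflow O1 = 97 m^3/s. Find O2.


Muskingum coefficients:
denom = 2*K*(1-X) + dt = 2*8.7*(1-0.04) + 10.3 = 27.004.
C0 = (dt - 2*K*X)/denom = (10.3 - 2*8.7*0.04)/27.004 = 0.3557.
C1 = (dt + 2*K*X)/denom = (10.3 + 2*8.7*0.04)/27.004 = 0.4072.
C2 = (2*K*(1-X) - dt)/denom = 0.2372.
O2 = C0*I2 + C1*I1 + C2*O1
   = 0.3557*70 + 0.4072*53 + 0.2372*97
   = 69.48 m^3/s.

69.48


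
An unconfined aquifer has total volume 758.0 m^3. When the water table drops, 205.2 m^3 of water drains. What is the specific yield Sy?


Specific yield Sy = Volume drained / Total volume.
Sy = 205.2 / 758.0
   = 0.2707.

0.2707


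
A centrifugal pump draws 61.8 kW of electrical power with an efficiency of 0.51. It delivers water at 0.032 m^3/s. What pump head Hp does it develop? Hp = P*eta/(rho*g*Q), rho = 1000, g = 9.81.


Pump head formula: Hp = P * eta / (rho * g * Q).
Numerator: P * eta = 61.8 * 1000 * 0.51 = 31518.0 W.
Denominator: rho * g * Q = 1000 * 9.81 * 0.032 = 313.92.
Hp = 31518.0 / 313.92 = 100.4 m.

100.4


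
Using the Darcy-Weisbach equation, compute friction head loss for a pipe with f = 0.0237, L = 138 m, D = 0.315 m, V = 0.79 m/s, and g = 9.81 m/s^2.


Darcy-Weisbach equation: h_f = f * (L/D) * V^2/(2g).
f * L/D = 0.0237 * 138/0.315 = 10.3829.
V^2/(2g) = 0.79^2 / (2*9.81) = 0.6241 / 19.62 = 0.0318 m.
h_f = 10.3829 * 0.0318 = 0.33 m.

0.33


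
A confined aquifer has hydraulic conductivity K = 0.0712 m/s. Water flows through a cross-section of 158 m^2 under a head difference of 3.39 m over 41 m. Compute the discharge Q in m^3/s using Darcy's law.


Darcy's law: Q = K * A * i, where i = dh/L.
Hydraulic gradient i = 3.39 / 41 = 0.082683.
Q = 0.0712 * 158 * 0.082683
  = 0.9301 m^3/s.

0.9301


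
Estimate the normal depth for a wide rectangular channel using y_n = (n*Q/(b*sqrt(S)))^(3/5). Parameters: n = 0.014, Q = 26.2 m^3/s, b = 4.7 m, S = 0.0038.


We use the wide-channel approximation y_n = (n*Q/(b*sqrt(S)))^(3/5).
sqrt(S) = sqrt(0.0038) = 0.061644.
Numerator: n*Q = 0.014 * 26.2 = 0.3668.
Denominator: b*sqrt(S) = 4.7 * 0.061644 = 0.289727.
arg = 1.266.
y_n = 1.266^(3/5) = 1.152 m.

1.152


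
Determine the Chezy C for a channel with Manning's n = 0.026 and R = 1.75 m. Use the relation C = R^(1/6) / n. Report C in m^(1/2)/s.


The Chezy coefficient relates to Manning's n through C = R^(1/6) / n.
R^(1/6) = 1.75^(1/6) = 1.097757.
C = 1.097757 / 0.026 = 42.22 m^(1/2)/s.

42.22


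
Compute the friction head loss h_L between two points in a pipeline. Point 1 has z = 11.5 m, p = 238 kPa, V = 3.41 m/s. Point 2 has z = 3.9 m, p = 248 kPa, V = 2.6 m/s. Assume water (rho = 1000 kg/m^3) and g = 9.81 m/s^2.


Total head at each section: H = z + p/(rho*g) + V^2/(2g).
H1 = 11.5 + 238*1000/(1000*9.81) + 3.41^2/(2*9.81)
   = 11.5 + 24.261 + 0.5927
   = 36.354 m.
H2 = 3.9 + 248*1000/(1000*9.81) + 2.6^2/(2*9.81)
   = 3.9 + 25.28 + 0.3445
   = 29.525 m.
h_L = H1 - H2 = 36.354 - 29.525 = 6.829 m.

6.829


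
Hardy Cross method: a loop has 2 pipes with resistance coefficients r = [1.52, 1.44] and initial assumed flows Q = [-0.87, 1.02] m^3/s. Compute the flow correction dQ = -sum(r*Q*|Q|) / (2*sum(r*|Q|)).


Numerator terms (r*Q*|Q|): 1.52*-0.87*|-0.87| = -1.1505; 1.44*1.02*|1.02| = 1.4982.
Sum of numerator = 0.3477.
Denominator terms (r*|Q|): 1.52*|-0.87| = 1.3224; 1.44*|1.02| = 1.4688.
2 * sum of denominator = 2 * 2.7912 = 5.5824.
dQ = -0.3477 / 5.5824 = -0.0623 m^3/s.

-0.0623


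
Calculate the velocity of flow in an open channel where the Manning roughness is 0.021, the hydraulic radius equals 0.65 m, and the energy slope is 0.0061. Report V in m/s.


Manning's equation gives V = (1/n) * R^(2/3) * S^(1/2).
First, compute R^(2/3) = 0.65^(2/3) = 0.7504.
Next, S^(1/2) = 0.0061^(1/2) = 0.078102.
Then 1/n = 1/0.021 = 47.62.
V = 47.62 * 0.7504 * 0.078102 = 2.7908 m/s.

2.7908


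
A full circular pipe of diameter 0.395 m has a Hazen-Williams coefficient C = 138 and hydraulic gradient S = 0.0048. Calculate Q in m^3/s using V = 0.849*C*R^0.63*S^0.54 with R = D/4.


For a full circular pipe, R = D/4 = 0.395/4 = 0.0988 m.
V = 0.849 * 138 * 0.0988^0.63 * 0.0048^0.54
  = 0.849 * 138 * 0.232573 * 0.055959
  = 1.5248 m/s.
Pipe area A = pi*D^2/4 = pi*0.395^2/4 = 0.1225 m^2.
Q = A * V = 0.1225 * 1.5248 = 0.1869 m^3/s.

0.1869


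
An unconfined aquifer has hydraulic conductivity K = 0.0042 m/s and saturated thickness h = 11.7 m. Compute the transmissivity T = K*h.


Transmissivity is defined as T = K * h.
T = 0.0042 * 11.7
  = 0.0491 m^2/s.

0.0491


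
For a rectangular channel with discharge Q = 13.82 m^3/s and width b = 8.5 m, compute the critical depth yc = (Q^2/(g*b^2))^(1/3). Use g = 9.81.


Using yc = (Q^2 / (g * b^2))^(1/3):
Q^2 = 13.82^2 = 190.99.
g * b^2 = 9.81 * 8.5^2 = 9.81 * 72.25 = 708.77.
Q^2 / (g*b^2) = 190.99 / 708.77 = 0.2695.
yc = 0.2695^(1/3) = 0.6459 m.

0.6459


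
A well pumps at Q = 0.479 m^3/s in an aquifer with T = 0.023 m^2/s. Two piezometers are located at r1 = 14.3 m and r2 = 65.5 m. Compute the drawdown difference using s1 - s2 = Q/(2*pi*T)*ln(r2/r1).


Thiem equation: s1 - s2 = Q/(2*pi*T) * ln(r2/r1).
ln(r2/r1) = ln(65.5/14.3) = 1.5218.
Q/(2*pi*T) = 0.479 / (2*pi*0.023) = 0.479 / 0.1445 = 3.3146.
s1 - s2 = 3.3146 * 1.5218 = 5.0441 m.

5.0441


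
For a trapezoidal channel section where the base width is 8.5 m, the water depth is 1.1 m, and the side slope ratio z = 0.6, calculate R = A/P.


For a trapezoidal section with side slope z:
A = (b + z*y)*y = (8.5 + 0.6*1.1)*1.1 = 10.076 m^2.
P = b + 2*y*sqrt(1 + z^2) = 8.5 + 2*1.1*sqrt(1 + 0.6^2) = 11.066 m.
R = A/P = 10.076 / 11.066 = 0.9106 m.

0.9106


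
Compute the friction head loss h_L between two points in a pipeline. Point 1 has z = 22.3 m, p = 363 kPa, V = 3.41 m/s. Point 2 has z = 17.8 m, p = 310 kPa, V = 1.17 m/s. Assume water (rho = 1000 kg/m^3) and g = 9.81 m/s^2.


Total head at each section: H = z + p/(rho*g) + V^2/(2g).
H1 = 22.3 + 363*1000/(1000*9.81) + 3.41^2/(2*9.81)
   = 22.3 + 37.003 + 0.5927
   = 59.896 m.
H2 = 17.8 + 310*1000/(1000*9.81) + 1.17^2/(2*9.81)
   = 17.8 + 31.6 + 0.0698
   = 49.47 m.
h_L = H1 - H2 = 59.896 - 49.47 = 10.426 m.

10.426


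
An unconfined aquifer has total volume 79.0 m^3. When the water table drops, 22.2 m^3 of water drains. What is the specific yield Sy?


Specific yield Sy = Volume drained / Total volume.
Sy = 22.2 / 79.0
   = 0.281.

0.281


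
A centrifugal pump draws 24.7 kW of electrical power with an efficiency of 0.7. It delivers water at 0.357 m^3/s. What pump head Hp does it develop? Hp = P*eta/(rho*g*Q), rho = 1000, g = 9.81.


Pump head formula: Hp = P * eta / (rho * g * Q).
Numerator: P * eta = 24.7 * 1000 * 0.7 = 17290.0 W.
Denominator: rho * g * Q = 1000 * 9.81 * 0.357 = 3502.17.
Hp = 17290.0 / 3502.17 = 4.94 m.

4.94


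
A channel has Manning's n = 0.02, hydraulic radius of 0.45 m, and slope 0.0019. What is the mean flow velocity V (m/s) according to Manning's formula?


Manning's equation gives V = (1/n) * R^(2/3) * S^(1/2).
First, compute R^(2/3) = 0.45^(2/3) = 0.5872.
Next, S^(1/2) = 0.0019^(1/2) = 0.043589.
Then 1/n = 1/0.02 = 50.0.
V = 50.0 * 0.5872 * 0.043589 = 1.2798 m/s.

1.2798


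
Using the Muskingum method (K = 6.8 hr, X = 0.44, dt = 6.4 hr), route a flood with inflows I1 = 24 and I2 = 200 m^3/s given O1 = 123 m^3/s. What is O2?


Muskingum coefficients:
denom = 2*K*(1-X) + dt = 2*6.8*(1-0.44) + 6.4 = 14.016.
C0 = (dt - 2*K*X)/denom = (6.4 - 2*6.8*0.44)/14.016 = 0.0297.
C1 = (dt + 2*K*X)/denom = (6.4 + 2*6.8*0.44)/14.016 = 0.8836.
C2 = (2*K*(1-X) - dt)/denom = 0.0868.
O2 = C0*I2 + C1*I1 + C2*O1
   = 0.0297*200 + 0.8836*24 + 0.0868*123
   = 37.81 m^3/s.

37.81


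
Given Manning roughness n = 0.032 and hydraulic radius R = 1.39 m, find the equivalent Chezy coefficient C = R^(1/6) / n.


The Chezy coefficient relates to Manning's n through C = R^(1/6) / n.
R^(1/6) = 1.39^(1/6) = 1.056418.
C = 1.056418 / 0.032 = 33.01 m^(1/2)/s.

33.01


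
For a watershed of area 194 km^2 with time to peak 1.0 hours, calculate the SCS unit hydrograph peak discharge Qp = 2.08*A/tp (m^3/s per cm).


SCS formula: Qp = 2.08 * A / tp.
Qp = 2.08 * 194 / 1.0
   = 403.52 / 1.0
   = 403.52 m^3/s per cm.

403.52


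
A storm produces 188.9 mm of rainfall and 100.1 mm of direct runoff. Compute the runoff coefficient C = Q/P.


The runoff coefficient C = runoff depth / rainfall depth.
C = 100.1 / 188.9
  = 0.5299.

0.5299


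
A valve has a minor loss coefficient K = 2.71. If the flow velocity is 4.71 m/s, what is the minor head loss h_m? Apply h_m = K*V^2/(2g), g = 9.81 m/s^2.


Minor loss formula: h_m = K * V^2/(2g).
V^2 = 4.71^2 = 22.1841.
V^2/(2g) = 22.1841 / 19.62 = 1.1307 m.
h_m = 2.71 * 1.1307 = 3.0642 m.

3.0642


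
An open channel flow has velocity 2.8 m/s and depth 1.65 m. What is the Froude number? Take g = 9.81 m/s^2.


The Froude number is defined as Fr = V / sqrt(g*y).
g*y = 9.81 * 1.65 = 16.1865.
sqrt(g*y) = sqrt(16.1865) = 4.0232.
Fr = 2.8 / 4.0232 = 0.696.

0.696


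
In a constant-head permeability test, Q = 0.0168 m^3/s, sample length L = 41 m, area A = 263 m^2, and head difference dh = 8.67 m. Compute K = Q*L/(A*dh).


From K = Q*L / (A*dh):
Numerator: Q*L = 0.0168 * 41 = 0.6888.
Denominator: A*dh = 263 * 8.67 = 2280.21.
K = 0.6888 / 2280.21 = 0.000302 m/s.

0.000302


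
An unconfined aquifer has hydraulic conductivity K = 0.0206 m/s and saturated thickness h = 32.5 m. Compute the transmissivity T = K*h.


Transmissivity is defined as T = K * h.
T = 0.0206 * 32.5
  = 0.6695 m^2/s.

0.6695


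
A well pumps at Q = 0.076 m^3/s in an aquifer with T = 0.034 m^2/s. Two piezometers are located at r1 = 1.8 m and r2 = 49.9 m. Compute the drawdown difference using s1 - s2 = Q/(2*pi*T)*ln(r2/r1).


Thiem equation: s1 - s2 = Q/(2*pi*T) * ln(r2/r1).
ln(r2/r1) = ln(49.9/1.8) = 3.3222.
Q/(2*pi*T) = 0.076 / (2*pi*0.034) = 0.076 / 0.2136 = 0.3558.
s1 - s2 = 0.3558 * 3.3222 = 1.1819 m.

1.1819


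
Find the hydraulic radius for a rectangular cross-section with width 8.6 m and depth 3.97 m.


For a rectangular section:
Flow area A = b * y = 8.6 * 3.97 = 34.14 m^2.
Wetted perimeter P = b + 2y = 8.6 + 2*3.97 = 16.54 m.
Hydraulic radius R = A/P = 34.14 / 16.54 = 2.0642 m.

2.0642


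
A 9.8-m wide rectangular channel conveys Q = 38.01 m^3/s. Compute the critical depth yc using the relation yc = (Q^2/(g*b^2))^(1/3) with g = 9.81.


Using yc = (Q^2 / (g * b^2))^(1/3):
Q^2 = 38.01^2 = 1444.76.
g * b^2 = 9.81 * 9.8^2 = 9.81 * 96.04 = 942.15.
Q^2 / (g*b^2) = 1444.76 / 942.15 = 1.5335.
yc = 1.5335^(1/3) = 1.1532 m.

1.1532


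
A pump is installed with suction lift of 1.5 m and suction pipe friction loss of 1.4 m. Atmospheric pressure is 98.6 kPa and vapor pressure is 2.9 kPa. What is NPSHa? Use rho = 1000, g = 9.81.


NPSHa = p_atm/(rho*g) - z_s - hf_s - p_vap/(rho*g).
p_atm/(rho*g) = 98.6*1000 / (1000*9.81) = 10.051 m.
p_vap/(rho*g) = 2.9*1000 / (1000*9.81) = 0.296 m.
NPSHa = 10.051 - 1.5 - 1.4 - 0.296
      = 6.86 m.

6.86


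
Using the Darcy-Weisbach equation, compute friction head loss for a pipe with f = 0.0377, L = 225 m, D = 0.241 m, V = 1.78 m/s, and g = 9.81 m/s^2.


Darcy-Weisbach equation: h_f = f * (L/D) * V^2/(2g).
f * L/D = 0.0377 * 225/0.241 = 35.1971.
V^2/(2g) = 1.78^2 / (2*9.81) = 3.1684 / 19.62 = 0.1615 m.
h_f = 35.1971 * 0.1615 = 5.684 m.

5.684


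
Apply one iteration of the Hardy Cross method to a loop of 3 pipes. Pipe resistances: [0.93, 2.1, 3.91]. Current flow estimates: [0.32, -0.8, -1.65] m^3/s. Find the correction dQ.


Numerator terms (r*Q*|Q|): 0.93*0.32*|0.32| = 0.0952; 2.1*-0.8*|-0.8| = -1.344; 3.91*-1.65*|-1.65| = -10.645.
Sum of numerator = -11.8937.
Denominator terms (r*|Q|): 0.93*|0.32| = 0.2976; 2.1*|-0.8| = 1.68; 3.91*|-1.65| = 6.4515.
2 * sum of denominator = 2 * 8.4291 = 16.8582.
dQ = --11.8937 / 16.8582 = 0.7055 m^3/s.

0.7055


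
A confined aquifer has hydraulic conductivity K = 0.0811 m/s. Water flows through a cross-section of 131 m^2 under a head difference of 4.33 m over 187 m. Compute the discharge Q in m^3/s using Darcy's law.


Darcy's law: Q = K * A * i, where i = dh/L.
Hydraulic gradient i = 4.33 / 187 = 0.023155.
Q = 0.0811 * 131 * 0.023155
  = 0.246 m^3/s.

0.246


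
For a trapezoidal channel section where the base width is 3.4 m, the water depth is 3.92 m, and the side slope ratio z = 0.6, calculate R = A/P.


For a trapezoidal section with side slope z:
A = (b + z*y)*y = (3.4 + 0.6*3.92)*3.92 = 22.548 m^2.
P = b + 2*y*sqrt(1 + z^2) = 3.4 + 2*3.92*sqrt(1 + 0.6^2) = 12.543 m.
R = A/P = 22.548 / 12.543 = 1.7977 m.

1.7977


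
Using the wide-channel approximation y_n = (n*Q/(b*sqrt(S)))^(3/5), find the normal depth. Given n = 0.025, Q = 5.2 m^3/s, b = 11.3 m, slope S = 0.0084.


We use the wide-channel approximation y_n = (n*Q/(b*sqrt(S)))^(3/5).
sqrt(S) = sqrt(0.0084) = 0.091652.
Numerator: n*Q = 0.025 * 5.2 = 0.13.
Denominator: b*sqrt(S) = 11.3 * 0.091652 = 1.035668.
arg = 0.1255.
y_n = 0.1255^(3/5) = 0.2879 m.

0.2879


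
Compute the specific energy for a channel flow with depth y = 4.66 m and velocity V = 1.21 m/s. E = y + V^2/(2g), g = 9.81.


Specific energy E = y + V^2/(2g).
Velocity head = V^2/(2g) = 1.21^2 / (2*9.81) = 1.4641 / 19.62 = 0.0746 m.
E = 4.66 + 0.0746 = 4.7346 m.

4.7346


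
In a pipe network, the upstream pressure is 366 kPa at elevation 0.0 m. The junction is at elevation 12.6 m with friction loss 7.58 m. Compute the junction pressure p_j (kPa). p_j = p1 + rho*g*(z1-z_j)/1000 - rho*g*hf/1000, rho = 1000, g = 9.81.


Junction pressure: p_j = p1 + rho*g*(z1 - z_j)/1000 - rho*g*hf/1000.
Elevation term = 1000*9.81*(0.0 - 12.6)/1000 = -123.606 kPa.
Friction term = 1000*9.81*7.58/1000 = 74.36 kPa.
p_j = 366 + -123.606 - 74.36 = 168.03 kPa.

168.03


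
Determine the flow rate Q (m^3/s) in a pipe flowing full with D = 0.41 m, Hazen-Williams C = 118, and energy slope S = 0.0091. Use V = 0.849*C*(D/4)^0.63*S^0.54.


For a full circular pipe, R = D/4 = 0.41/4 = 0.1025 m.
V = 0.849 * 118 * 0.1025^0.63 * 0.0091^0.54
  = 0.849 * 118 * 0.238098 * 0.079046
  = 1.8855 m/s.
Pipe area A = pi*D^2/4 = pi*0.41^2/4 = 0.132 m^2.
Q = A * V = 0.132 * 1.8855 = 0.2489 m^3/s.

0.2489


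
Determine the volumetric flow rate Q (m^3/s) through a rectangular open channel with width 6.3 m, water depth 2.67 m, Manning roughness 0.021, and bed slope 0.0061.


For a rectangular channel, the cross-sectional area A = b * y = 6.3 * 2.67 = 16.82 m^2.
The wetted perimeter P = b + 2y = 6.3 + 2*2.67 = 11.64 m.
Hydraulic radius R = A/P = 16.82/11.64 = 1.4451 m.
Velocity V = (1/n)*R^(2/3)*S^(1/2) = (1/0.021)*1.4451^(2/3)*0.0061^(1/2) = 4.7538 m/s.
Discharge Q = A * V = 16.82 * 4.7538 = 79.964 m^3/s.

79.964


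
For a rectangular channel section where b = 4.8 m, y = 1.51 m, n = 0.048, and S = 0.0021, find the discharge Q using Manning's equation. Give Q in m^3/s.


For a rectangular channel, the cross-sectional area A = b * y = 4.8 * 1.51 = 7.25 m^2.
The wetted perimeter P = b + 2y = 4.8 + 2*1.51 = 7.82 m.
Hydraulic radius R = A/P = 7.25/7.82 = 0.9269 m.
Velocity V = (1/n)*R^(2/3)*S^(1/2) = (1/0.048)*0.9269^(2/3)*0.0021^(1/2) = 0.9076 m/s.
Discharge Q = A * V = 7.25 * 0.9076 = 6.578 m^3/s.

6.578


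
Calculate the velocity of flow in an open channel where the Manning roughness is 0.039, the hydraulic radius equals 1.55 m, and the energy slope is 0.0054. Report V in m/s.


Manning's equation gives V = (1/n) * R^(2/3) * S^(1/2).
First, compute R^(2/3) = 1.55^(2/3) = 1.3393.
Next, S^(1/2) = 0.0054^(1/2) = 0.073485.
Then 1/n = 1/0.039 = 25.64.
V = 25.64 * 1.3393 * 0.073485 = 2.5236 m/s.

2.5236


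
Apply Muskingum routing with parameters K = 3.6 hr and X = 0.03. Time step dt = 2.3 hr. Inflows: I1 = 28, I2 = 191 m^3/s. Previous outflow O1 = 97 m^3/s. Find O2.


Muskingum coefficients:
denom = 2*K*(1-X) + dt = 2*3.6*(1-0.03) + 2.3 = 9.284.
C0 = (dt - 2*K*X)/denom = (2.3 - 2*3.6*0.03)/9.284 = 0.2245.
C1 = (dt + 2*K*X)/denom = (2.3 + 2*3.6*0.03)/9.284 = 0.271.
C2 = (2*K*(1-X) - dt)/denom = 0.5045.
O2 = C0*I2 + C1*I1 + C2*O1
   = 0.2245*191 + 0.271*28 + 0.5045*97
   = 99.4 m^3/s.

99.4


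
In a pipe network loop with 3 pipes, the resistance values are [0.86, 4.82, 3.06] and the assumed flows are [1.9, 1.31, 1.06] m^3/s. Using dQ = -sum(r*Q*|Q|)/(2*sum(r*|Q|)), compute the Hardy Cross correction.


Numerator terms (r*Q*|Q|): 0.86*1.9*|1.9| = 3.1046; 4.82*1.31*|1.31| = 8.2716; 3.06*1.06*|1.06| = 3.4382.
Sum of numerator = 14.8144.
Denominator terms (r*|Q|): 0.86*|1.9| = 1.634; 4.82*|1.31| = 6.3142; 3.06*|1.06| = 3.2436.
2 * sum of denominator = 2 * 11.1918 = 22.3836.
dQ = -14.8144 / 22.3836 = -0.6618 m^3/s.

-0.6618


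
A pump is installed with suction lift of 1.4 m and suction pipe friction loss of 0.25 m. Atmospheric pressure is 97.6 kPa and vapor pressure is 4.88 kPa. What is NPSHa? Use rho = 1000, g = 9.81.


NPSHa = p_atm/(rho*g) - z_s - hf_s - p_vap/(rho*g).
p_atm/(rho*g) = 97.6*1000 / (1000*9.81) = 9.949 m.
p_vap/(rho*g) = 4.88*1000 / (1000*9.81) = 0.497 m.
NPSHa = 9.949 - 1.4 - 0.25 - 0.497
      = 7.8 m.

7.8


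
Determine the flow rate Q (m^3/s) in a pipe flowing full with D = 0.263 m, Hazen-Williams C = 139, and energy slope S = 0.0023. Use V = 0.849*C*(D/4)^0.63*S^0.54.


For a full circular pipe, R = D/4 = 0.263/4 = 0.0658 m.
V = 0.849 * 139 * 0.0658^0.63 * 0.0023^0.54
  = 0.849 * 139 * 0.180001 * 0.037613
  = 0.799 m/s.
Pipe area A = pi*D^2/4 = pi*0.263^2/4 = 0.0543 m^2.
Q = A * V = 0.0543 * 0.799 = 0.0434 m^3/s.

0.0434


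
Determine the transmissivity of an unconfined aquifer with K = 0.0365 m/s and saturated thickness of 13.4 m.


Transmissivity is defined as T = K * h.
T = 0.0365 * 13.4
  = 0.4891 m^2/s.

0.4891


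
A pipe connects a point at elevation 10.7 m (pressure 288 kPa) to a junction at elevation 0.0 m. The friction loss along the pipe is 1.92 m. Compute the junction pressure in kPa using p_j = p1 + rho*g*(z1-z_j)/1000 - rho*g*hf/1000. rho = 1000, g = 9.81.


Junction pressure: p_j = p1 + rho*g*(z1 - z_j)/1000 - rho*g*hf/1000.
Elevation term = 1000*9.81*(10.7 - 0.0)/1000 = 104.967 kPa.
Friction term = 1000*9.81*1.92/1000 = 18.835 kPa.
p_j = 288 + 104.967 - 18.835 = 374.13 kPa.

374.13


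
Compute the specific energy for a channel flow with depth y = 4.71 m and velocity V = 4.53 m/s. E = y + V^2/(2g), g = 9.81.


Specific energy E = y + V^2/(2g).
Velocity head = V^2/(2g) = 4.53^2 / (2*9.81) = 20.5209 / 19.62 = 1.0459 m.
E = 4.71 + 1.0459 = 5.7559 m.

5.7559


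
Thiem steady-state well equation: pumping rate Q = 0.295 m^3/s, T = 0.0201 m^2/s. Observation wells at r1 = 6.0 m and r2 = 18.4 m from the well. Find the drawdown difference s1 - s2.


Thiem equation: s1 - s2 = Q/(2*pi*T) * ln(r2/r1).
ln(r2/r1) = ln(18.4/6.0) = 1.1206.
Q/(2*pi*T) = 0.295 / (2*pi*0.0201) = 0.295 / 0.1263 = 2.3359.
s1 - s2 = 2.3359 * 1.1206 = 2.6175 m.

2.6175


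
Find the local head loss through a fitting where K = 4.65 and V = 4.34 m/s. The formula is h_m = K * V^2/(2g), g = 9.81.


Minor loss formula: h_m = K * V^2/(2g).
V^2 = 4.34^2 = 18.8356.
V^2/(2g) = 18.8356 / 19.62 = 0.96 m.
h_m = 4.65 * 0.96 = 4.4641 m.

4.4641


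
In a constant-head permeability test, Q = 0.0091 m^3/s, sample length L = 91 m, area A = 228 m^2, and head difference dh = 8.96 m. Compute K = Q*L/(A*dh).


From K = Q*L / (A*dh):
Numerator: Q*L = 0.0091 * 91 = 0.8281.
Denominator: A*dh = 228 * 8.96 = 2042.88.
K = 0.8281 / 2042.88 = 0.000405 m/s.

0.000405


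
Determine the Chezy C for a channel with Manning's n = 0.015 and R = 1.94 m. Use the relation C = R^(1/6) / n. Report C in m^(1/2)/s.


The Chezy coefficient relates to Manning's n through C = R^(1/6) / n.
R^(1/6) = 1.94^(1/6) = 1.116778.
C = 1.116778 / 0.015 = 74.45 m^(1/2)/s.

74.45


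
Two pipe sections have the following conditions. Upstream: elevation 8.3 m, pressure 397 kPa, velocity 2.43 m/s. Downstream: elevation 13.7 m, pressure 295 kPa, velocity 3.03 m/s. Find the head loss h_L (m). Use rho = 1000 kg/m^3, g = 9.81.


Total head at each section: H = z + p/(rho*g) + V^2/(2g).
H1 = 8.3 + 397*1000/(1000*9.81) + 2.43^2/(2*9.81)
   = 8.3 + 40.469 + 0.301
   = 49.07 m.
H2 = 13.7 + 295*1000/(1000*9.81) + 3.03^2/(2*9.81)
   = 13.7 + 30.071 + 0.4679
   = 44.239 m.
h_L = H1 - H2 = 49.07 - 44.239 = 4.831 m.

4.831


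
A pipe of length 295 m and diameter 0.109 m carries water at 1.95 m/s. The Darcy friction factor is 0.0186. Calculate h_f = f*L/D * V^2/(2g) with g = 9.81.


Darcy-Weisbach equation: h_f = f * (L/D) * V^2/(2g).
f * L/D = 0.0186 * 295/0.109 = 50.3394.
V^2/(2g) = 1.95^2 / (2*9.81) = 3.8025 / 19.62 = 0.1938 m.
h_f = 50.3394 * 0.1938 = 9.756 m.

9.756


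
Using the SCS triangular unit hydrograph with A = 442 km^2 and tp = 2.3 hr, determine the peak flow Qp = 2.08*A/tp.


SCS formula: Qp = 2.08 * A / tp.
Qp = 2.08 * 442 / 2.3
   = 919.36 / 2.3
   = 399.72 m^3/s per cm.

399.72


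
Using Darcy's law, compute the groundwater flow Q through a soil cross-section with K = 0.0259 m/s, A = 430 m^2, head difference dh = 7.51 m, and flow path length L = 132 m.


Darcy's law: Q = K * A * i, where i = dh/L.
Hydraulic gradient i = 7.51 / 132 = 0.056894.
Q = 0.0259 * 430 * 0.056894
  = 0.6336 m^3/s.

0.6336


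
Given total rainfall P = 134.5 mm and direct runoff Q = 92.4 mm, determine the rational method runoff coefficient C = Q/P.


The runoff coefficient C = runoff depth / rainfall depth.
C = 92.4 / 134.5
  = 0.687.

0.687


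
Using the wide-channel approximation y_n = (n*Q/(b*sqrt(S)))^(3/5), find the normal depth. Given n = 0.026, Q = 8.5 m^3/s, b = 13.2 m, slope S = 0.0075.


We use the wide-channel approximation y_n = (n*Q/(b*sqrt(S)))^(3/5).
sqrt(S) = sqrt(0.0075) = 0.086603.
Numerator: n*Q = 0.026 * 8.5 = 0.221.
Denominator: b*sqrt(S) = 13.2 * 0.086603 = 1.14316.
arg = 0.1933.
y_n = 0.1933^(3/5) = 0.3731 m.

0.3731


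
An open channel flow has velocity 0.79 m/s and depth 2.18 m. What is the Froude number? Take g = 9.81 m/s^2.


The Froude number is defined as Fr = V / sqrt(g*y).
g*y = 9.81 * 2.18 = 21.3858.
sqrt(g*y) = sqrt(21.3858) = 4.6245.
Fr = 0.79 / 4.6245 = 0.1708.

0.1708


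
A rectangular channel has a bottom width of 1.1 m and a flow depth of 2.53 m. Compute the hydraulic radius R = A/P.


For a rectangular section:
Flow area A = b * y = 1.1 * 2.53 = 2.78 m^2.
Wetted perimeter P = b + 2y = 1.1 + 2*2.53 = 6.16 m.
Hydraulic radius R = A/P = 2.78 / 6.16 = 0.4518 m.

0.4518


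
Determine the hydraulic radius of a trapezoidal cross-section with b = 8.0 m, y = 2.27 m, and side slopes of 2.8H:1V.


For a trapezoidal section with side slope z:
A = (b + z*y)*y = (8.0 + 2.8*2.27)*2.27 = 32.588 m^2.
P = b + 2*y*sqrt(1 + z^2) = 8.0 + 2*2.27*sqrt(1 + 2.8^2) = 21.498 m.
R = A/P = 32.588 / 21.498 = 1.5158 m.

1.5158


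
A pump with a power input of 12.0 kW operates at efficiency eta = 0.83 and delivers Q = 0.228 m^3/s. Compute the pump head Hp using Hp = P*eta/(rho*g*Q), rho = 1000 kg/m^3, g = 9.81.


Pump head formula: Hp = P * eta / (rho * g * Q).
Numerator: P * eta = 12.0 * 1000 * 0.83 = 9960.0 W.
Denominator: rho * g * Q = 1000 * 9.81 * 0.228 = 2236.68.
Hp = 9960.0 / 2236.68 = 4.45 m.

4.45


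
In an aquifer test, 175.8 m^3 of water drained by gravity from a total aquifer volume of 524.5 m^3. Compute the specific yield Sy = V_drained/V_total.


Specific yield Sy = Volume drained / Total volume.
Sy = 175.8 / 524.5
   = 0.3352.

0.3352


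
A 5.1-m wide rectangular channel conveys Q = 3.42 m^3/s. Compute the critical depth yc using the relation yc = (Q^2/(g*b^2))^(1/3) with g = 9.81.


Using yc = (Q^2 / (g * b^2))^(1/3):
Q^2 = 3.42^2 = 11.7.
g * b^2 = 9.81 * 5.1^2 = 9.81 * 26.01 = 255.16.
Q^2 / (g*b^2) = 11.7 / 255.16 = 0.0459.
yc = 0.0459^(1/3) = 0.3579 m.

0.3579


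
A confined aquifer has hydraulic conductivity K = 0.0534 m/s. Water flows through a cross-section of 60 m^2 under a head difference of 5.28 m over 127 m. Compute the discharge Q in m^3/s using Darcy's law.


Darcy's law: Q = K * A * i, where i = dh/L.
Hydraulic gradient i = 5.28 / 127 = 0.041575.
Q = 0.0534 * 60 * 0.041575
  = 0.1332 m^3/s.

0.1332


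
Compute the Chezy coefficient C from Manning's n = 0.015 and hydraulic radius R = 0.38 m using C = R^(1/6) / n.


The Chezy coefficient relates to Manning's n through C = R^(1/6) / n.
R^(1/6) = 0.38^(1/6) = 0.851067.
C = 0.851067 / 0.015 = 56.74 m^(1/2)/s.

56.74


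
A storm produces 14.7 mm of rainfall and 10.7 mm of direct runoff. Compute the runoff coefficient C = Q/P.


The runoff coefficient C = runoff depth / rainfall depth.
C = 10.7 / 14.7
  = 0.7279.

0.7279


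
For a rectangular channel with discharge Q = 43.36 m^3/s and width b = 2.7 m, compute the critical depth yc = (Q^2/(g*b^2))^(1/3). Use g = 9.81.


Using yc = (Q^2 / (g * b^2))^(1/3):
Q^2 = 43.36^2 = 1880.09.
g * b^2 = 9.81 * 2.7^2 = 9.81 * 7.29 = 71.51.
Q^2 / (g*b^2) = 1880.09 / 71.51 = 26.2913.
yc = 26.2913^(1/3) = 2.9735 m.

2.9735


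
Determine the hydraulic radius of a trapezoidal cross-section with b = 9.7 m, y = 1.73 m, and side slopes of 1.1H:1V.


For a trapezoidal section with side slope z:
A = (b + z*y)*y = (9.7 + 1.1*1.73)*1.73 = 20.073 m^2.
P = b + 2*y*sqrt(1 + z^2) = 9.7 + 2*1.73*sqrt(1 + 1.1^2) = 14.844 m.
R = A/P = 20.073 / 14.844 = 1.3523 m.

1.3523


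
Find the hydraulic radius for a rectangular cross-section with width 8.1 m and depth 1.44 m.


For a rectangular section:
Flow area A = b * y = 8.1 * 1.44 = 11.66 m^2.
Wetted perimeter P = b + 2y = 8.1 + 2*1.44 = 10.98 m.
Hydraulic radius R = A/P = 11.66 / 10.98 = 1.0623 m.

1.0623


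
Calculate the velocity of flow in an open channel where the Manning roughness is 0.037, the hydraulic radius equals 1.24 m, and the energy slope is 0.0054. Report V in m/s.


Manning's equation gives V = (1/n) * R^(2/3) * S^(1/2).
First, compute R^(2/3) = 1.24^(2/3) = 1.1542.
Next, S^(1/2) = 0.0054^(1/2) = 0.073485.
Then 1/n = 1/0.037 = 27.03.
V = 27.03 * 1.1542 * 0.073485 = 2.2923 m/s.

2.2923


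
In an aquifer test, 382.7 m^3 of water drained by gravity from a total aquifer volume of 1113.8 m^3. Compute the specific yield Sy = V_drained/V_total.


Specific yield Sy = Volume drained / Total volume.
Sy = 382.7 / 1113.8
   = 0.3436.

0.3436


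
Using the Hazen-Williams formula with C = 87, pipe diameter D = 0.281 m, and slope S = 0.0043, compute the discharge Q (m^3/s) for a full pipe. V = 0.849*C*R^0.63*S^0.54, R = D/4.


For a full circular pipe, R = D/4 = 0.281/4 = 0.0703 m.
V = 0.849 * 87 * 0.0703^0.63 * 0.0043^0.54
  = 0.849 * 87 * 0.187667 * 0.052732
  = 0.7309 m/s.
Pipe area A = pi*D^2/4 = pi*0.281^2/4 = 0.062 m^2.
Q = A * V = 0.062 * 0.7309 = 0.0453 m^3/s.

0.0453


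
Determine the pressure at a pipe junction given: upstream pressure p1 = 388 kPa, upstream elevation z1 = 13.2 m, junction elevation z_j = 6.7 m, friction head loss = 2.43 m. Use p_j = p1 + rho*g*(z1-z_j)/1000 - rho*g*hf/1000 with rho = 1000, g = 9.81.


Junction pressure: p_j = p1 + rho*g*(z1 - z_j)/1000 - rho*g*hf/1000.
Elevation term = 1000*9.81*(13.2 - 6.7)/1000 = 63.765 kPa.
Friction term = 1000*9.81*2.43/1000 = 23.838 kPa.
p_j = 388 + 63.765 - 23.838 = 427.93 kPa.

427.93


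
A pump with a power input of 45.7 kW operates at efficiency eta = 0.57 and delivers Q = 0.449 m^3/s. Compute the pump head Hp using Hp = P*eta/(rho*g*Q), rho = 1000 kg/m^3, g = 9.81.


Pump head formula: Hp = P * eta / (rho * g * Q).
Numerator: P * eta = 45.7 * 1000 * 0.57 = 26049.0 W.
Denominator: rho * g * Q = 1000 * 9.81 * 0.449 = 4404.69.
Hp = 26049.0 / 4404.69 = 5.91 m.

5.91


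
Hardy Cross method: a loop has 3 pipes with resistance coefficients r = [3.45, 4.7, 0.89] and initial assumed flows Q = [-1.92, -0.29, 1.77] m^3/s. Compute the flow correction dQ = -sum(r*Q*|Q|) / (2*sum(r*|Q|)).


Numerator terms (r*Q*|Q|): 3.45*-1.92*|-1.92| = -12.7181; 4.7*-0.29*|-0.29| = -0.3953; 0.89*1.77*|1.77| = 2.7883.
Sum of numerator = -10.3251.
Denominator terms (r*|Q|): 3.45*|-1.92| = 6.624; 4.7*|-0.29| = 1.363; 0.89*|1.77| = 1.5753.
2 * sum of denominator = 2 * 9.5623 = 19.1246.
dQ = --10.3251 / 19.1246 = 0.5399 m^3/s.

0.5399


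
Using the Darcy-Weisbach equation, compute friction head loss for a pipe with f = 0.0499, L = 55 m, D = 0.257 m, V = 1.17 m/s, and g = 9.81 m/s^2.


Darcy-Weisbach equation: h_f = f * (L/D) * V^2/(2g).
f * L/D = 0.0499 * 55/0.257 = 10.679.
V^2/(2g) = 1.17^2 / (2*9.81) = 1.3689 / 19.62 = 0.0698 m.
h_f = 10.679 * 0.0698 = 0.745 m.

0.745


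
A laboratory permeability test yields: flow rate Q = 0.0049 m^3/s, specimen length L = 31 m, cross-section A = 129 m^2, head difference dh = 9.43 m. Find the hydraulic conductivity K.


From K = Q*L / (A*dh):
Numerator: Q*L = 0.0049 * 31 = 0.1519.
Denominator: A*dh = 129 * 9.43 = 1216.47.
K = 0.1519 / 1216.47 = 0.000125 m/s.

0.000125


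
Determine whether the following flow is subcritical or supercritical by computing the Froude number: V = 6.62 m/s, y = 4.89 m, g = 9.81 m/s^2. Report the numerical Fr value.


The Froude number is defined as Fr = V / sqrt(g*y).
g*y = 9.81 * 4.89 = 47.9709.
sqrt(g*y) = sqrt(47.9709) = 6.9261.
Fr = 6.62 / 6.9261 = 0.9558.
Since Fr < 1, the flow is subcritical.

0.9558


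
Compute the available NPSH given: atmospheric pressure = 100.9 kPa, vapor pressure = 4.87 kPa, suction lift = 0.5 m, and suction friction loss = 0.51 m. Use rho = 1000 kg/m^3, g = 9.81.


NPSHa = p_atm/(rho*g) - z_s - hf_s - p_vap/(rho*g).
p_atm/(rho*g) = 100.9*1000 / (1000*9.81) = 10.285 m.
p_vap/(rho*g) = 4.87*1000 / (1000*9.81) = 0.496 m.
NPSHa = 10.285 - 0.5 - 0.51 - 0.496
      = 8.78 m.

8.78


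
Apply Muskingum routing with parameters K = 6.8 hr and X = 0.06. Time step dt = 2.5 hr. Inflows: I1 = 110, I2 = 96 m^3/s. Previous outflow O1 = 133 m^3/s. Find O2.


Muskingum coefficients:
denom = 2*K*(1-X) + dt = 2*6.8*(1-0.06) + 2.5 = 15.284.
C0 = (dt - 2*K*X)/denom = (2.5 - 2*6.8*0.06)/15.284 = 0.1102.
C1 = (dt + 2*K*X)/denom = (2.5 + 2*6.8*0.06)/15.284 = 0.217.
C2 = (2*K*(1-X) - dt)/denom = 0.6729.
O2 = C0*I2 + C1*I1 + C2*O1
   = 0.1102*96 + 0.217*110 + 0.6729*133
   = 123.93 m^3/s.

123.93


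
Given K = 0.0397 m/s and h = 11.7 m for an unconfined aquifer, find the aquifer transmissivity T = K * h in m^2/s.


Transmissivity is defined as T = K * h.
T = 0.0397 * 11.7
  = 0.4645 m^2/s.

0.4645


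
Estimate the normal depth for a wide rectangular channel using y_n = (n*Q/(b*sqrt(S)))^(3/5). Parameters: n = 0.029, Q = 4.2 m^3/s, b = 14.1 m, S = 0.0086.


We use the wide-channel approximation y_n = (n*Q/(b*sqrt(S)))^(3/5).
sqrt(S) = sqrt(0.0086) = 0.092736.
Numerator: n*Q = 0.029 * 4.2 = 0.1218.
Denominator: b*sqrt(S) = 14.1 * 0.092736 = 1.307578.
arg = 0.0931.
y_n = 0.0931^(3/5) = 0.2407 m.

0.2407


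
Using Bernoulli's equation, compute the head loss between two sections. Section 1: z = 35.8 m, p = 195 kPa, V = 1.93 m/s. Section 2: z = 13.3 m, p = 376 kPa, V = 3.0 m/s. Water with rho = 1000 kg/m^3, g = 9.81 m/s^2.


Total head at each section: H = z + p/(rho*g) + V^2/(2g).
H1 = 35.8 + 195*1000/(1000*9.81) + 1.93^2/(2*9.81)
   = 35.8 + 19.878 + 0.1899
   = 55.868 m.
H2 = 13.3 + 376*1000/(1000*9.81) + 3.0^2/(2*9.81)
   = 13.3 + 38.328 + 0.4587
   = 52.087 m.
h_L = H1 - H2 = 55.868 - 52.087 = 3.781 m.

3.781


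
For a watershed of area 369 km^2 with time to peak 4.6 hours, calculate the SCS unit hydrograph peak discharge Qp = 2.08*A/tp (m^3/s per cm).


SCS formula: Qp = 2.08 * A / tp.
Qp = 2.08 * 369 / 4.6
   = 767.52 / 4.6
   = 166.85 m^3/s per cm.

166.85


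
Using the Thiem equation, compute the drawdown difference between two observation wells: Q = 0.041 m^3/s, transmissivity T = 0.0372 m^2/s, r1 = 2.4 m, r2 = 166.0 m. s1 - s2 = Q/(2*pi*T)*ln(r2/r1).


Thiem equation: s1 - s2 = Q/(2*pi*T) * ln(r2/r1).
ln(r2/r1) = ln(166.0/2.4) = 4.2365.
Q/(2*pi*T) = 0.041 / (2*pi*0.0372) = 0.041 / 0.2337 = 0.1754.
s1 - s2 = 0.1754 * 4.2365 = 0.7431 m.

0.7431


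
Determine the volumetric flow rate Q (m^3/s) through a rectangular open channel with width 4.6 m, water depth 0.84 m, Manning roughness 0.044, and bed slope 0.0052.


For a rectangular channel, the cross-sectional area A = b * y = 4.6 * 0.84 = 3.86 m^2.
The wetted perimeter P = b + 2y = 4.6 + 2*0.84 = 6.28 m.
Hydraulic radius R = A/P = 3.86/6.28 = 0.6153 m.
Velocity V = (1/n)*R^(2/3)*S^(1/2) = (1/0.044)*0.6153^(2/3)*0.0052^(1/2) = 1.1856 m/s.
Discharge Q = A * V = 3.86 * 1.1856 = 4.581 m^3/s.

4.581


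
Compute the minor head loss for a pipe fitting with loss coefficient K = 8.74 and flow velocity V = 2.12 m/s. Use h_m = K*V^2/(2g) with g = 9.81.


Minor loss formula: h_m = K * V^2/(2g).
V^2 = 2.12^2 = 4.4944.
V^2/(2g) = 4.4944 / 19.62 = 0.2291 m.
h_m = 8.74 * 0.2291 = 2.0021 m.

2.0021


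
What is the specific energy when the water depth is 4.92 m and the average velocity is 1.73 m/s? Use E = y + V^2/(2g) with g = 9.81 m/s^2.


Specific energy E = y + V^2/(2g).
Velocity head = V^2/(2g) = 1.73^2 / (2*9.81) = 2.9929 / 19.62 = 0.1525 m.
E = 4.92 + 0.1525 = 5.0725 m.

5.0725


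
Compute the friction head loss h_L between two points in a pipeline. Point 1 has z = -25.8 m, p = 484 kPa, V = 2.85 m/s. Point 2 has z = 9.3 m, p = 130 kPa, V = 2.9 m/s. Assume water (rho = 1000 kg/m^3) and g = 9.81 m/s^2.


Total head at each section: H = z + p/(rho*g) + V^2/(2g).
H1 = -25.8 + 484*1000/(1000*9.81) + 2.85^2/(2*9.81)
   = -25.8 + 49.337 + 0.414
   = 23.951 m.
H2 = 9.3 + 130*1000/(1000*9.81) + 2.9^2/(2*9.81)
   = 9.3 + 13.252 + 0.4286
   = 22.98 m.
h_L = H1 - H2 = 23.951 - 22.98 = 0.971 m.

0.971


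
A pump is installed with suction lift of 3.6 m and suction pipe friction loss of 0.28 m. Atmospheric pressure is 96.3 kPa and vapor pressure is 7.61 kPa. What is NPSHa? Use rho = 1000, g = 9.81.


NPSHa = p_atm/(rho*g) - z_s - hf_s - p_vap/(rho*g).
p_atm/(rho*g) = 96.3*1000 / (1000*9.81) = 9.817 m.
p_vap/(rho*g) = 7.61*1000 / (1000*9.81) = 0.776 m.
NPSHa = 9.817 - 3.6 - 0.28 - 0.776
      = 5.16 m.

5.16


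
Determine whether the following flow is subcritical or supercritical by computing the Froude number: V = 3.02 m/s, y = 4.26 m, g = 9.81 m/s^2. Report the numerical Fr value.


The Froude number is defined as Fr = V / sqrt(g*y).
g*y = 9.81 * 4.26 = 41.7906.
sqrt(g*y) = sqrt(41.7906) = 6.4646.
Fr = 3.02 / 6.4646 = 0.4672.
Since Fr < 1, the flow is subcritical.

0.4672


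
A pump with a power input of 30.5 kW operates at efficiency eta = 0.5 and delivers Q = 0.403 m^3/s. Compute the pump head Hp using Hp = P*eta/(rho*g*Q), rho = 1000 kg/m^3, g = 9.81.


Pump head formula: Hp = P * eta / (rho * g * Q).
Numerator: P * eta = 30.5 * 1000 * 0.5 = 15250.0 W.
Denominator: rho * g * Q = 1000 * 9.81 * 0.403 = 3953.43.
Hp = 15250.0 / 3953.43 = 3.86 m.

3.86
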